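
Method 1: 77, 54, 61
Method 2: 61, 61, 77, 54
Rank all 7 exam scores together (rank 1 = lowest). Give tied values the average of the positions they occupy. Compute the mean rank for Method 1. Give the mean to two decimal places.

4.00

Sorted (ascending): 54, 54, 61, 61, 61, 77, 77
The 2 values of 54 occupy positions 1–2 → average rank (1+2)/2 = 1.5.
The 3 values of 61 occupy positions 3–5 → average rank 4.
The 2 values of 77 occupy positions 6–7 → average rank (6+7)/2 = 6.5.
Method 1 values → pooled ranks: 77→6.5, 54→1.5, 61→4
Mean rank = (6.5 + 1.5 + 4) / 3 = 4.00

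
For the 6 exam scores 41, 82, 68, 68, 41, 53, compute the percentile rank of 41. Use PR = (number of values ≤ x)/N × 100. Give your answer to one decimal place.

33.3

N = 6.
Strictly below 41: 0. Equal to 41: 2.
PR = 2/6 × 100 = 33.3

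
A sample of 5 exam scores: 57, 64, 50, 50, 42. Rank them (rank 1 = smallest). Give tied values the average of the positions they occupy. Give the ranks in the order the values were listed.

Sorted (ascending): 42, 50, 50, 57, 64
The 2 values of 50 occupy positions 2–3 → average rank (2+3)/2 = 2.5.

4, 5, 2.5, 2.5, 1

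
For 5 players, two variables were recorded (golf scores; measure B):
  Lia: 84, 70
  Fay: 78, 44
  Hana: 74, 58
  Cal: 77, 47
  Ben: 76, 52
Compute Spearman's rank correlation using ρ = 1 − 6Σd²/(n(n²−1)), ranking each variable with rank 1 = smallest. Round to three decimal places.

Ranks of variable 1: 5, 4, 1, 3, 2
Ranks of variable 2: 5, 1, 4, 2, 3
d = r₁ − r₂: 0, 3, -3, 1, -1
d²: 0, 9, 9, 1, 1; Σd² = 20
ρ = 1 − 6·20/(5·24) = 1 − 120/120 = 0.000

0.000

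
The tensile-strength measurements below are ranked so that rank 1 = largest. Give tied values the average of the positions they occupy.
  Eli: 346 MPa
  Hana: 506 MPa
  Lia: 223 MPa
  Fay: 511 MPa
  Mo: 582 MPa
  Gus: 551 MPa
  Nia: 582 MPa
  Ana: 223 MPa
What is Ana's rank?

7.5

Sorted (descending): 582, 582, 551, 511, 506, 346, 223, 223
The 2 values of 582 occupy positions 1–2 → average rank (1+2)/2 = 1.5.
The 2 values of 223 occupy positions 7–8 → average rank (7+8)/2 = 7.5.
Ana has value 223 MPa → rank 7.5.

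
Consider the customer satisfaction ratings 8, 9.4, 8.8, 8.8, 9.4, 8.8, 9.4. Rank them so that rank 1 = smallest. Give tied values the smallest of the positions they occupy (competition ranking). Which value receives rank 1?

Sorted (ascending): 8, 8.8, 8.8, 8.8, 9.4, 9.4, 9.4
The 3 values of 8.8 occupy positions 2–4 → each gets rank 2.
The 3 values of 9.4 occupy positions 5–7 → each gets rank 5.
Rank 1 → value 8.

8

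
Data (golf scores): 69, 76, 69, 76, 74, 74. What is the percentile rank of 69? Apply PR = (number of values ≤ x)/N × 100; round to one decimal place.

N = 6.
Strictly below 69: 0. Equal to 69: 2.
PR = 2/6 × 100 = 33.3

33.3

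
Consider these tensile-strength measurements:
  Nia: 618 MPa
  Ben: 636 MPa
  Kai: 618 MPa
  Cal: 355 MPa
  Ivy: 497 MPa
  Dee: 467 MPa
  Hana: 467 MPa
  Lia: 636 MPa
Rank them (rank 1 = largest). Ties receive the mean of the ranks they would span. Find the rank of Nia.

Sorted (descending): 636, 636, 618, 618, 497, 467, 467, 355
The 2 values of 636 occupy positions 1–2 → average rank (1+2)/2 = 1.5.
The 2 values of 618 occupy positions 3–4 → average rank (3+4)/2 = 3.5.
The 2 values of 467 occupy positions 6–7 → average rank (6+7)/2 = 6.5.
Nia has value 618 MPa → rank 3.5.

3.5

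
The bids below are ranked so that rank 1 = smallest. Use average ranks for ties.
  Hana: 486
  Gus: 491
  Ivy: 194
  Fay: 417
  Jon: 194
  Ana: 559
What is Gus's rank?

5

Sorted (ascending): 194, 194, 417, 486, 491, 559
The 2 values of 194 occupy positions 1–2 → average rank (1+2)/2 = 1.5.
Gus has value 491 → rank 5.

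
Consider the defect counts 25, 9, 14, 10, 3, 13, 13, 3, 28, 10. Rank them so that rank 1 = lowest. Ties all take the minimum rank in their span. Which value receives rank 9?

25

Sorted (ascending): 3, 3, 9, 10, 10, 13, 13, 14, 25, 28
The 2 values of 3 occupy positions 1–2 → each gets rank 1.
The 2 values of 10 occupy positions 4–5 → each gets rank 4.
The 2 values of 13 occupy positions 6–7 → each gets rank 6.
Rank 9 → value 25.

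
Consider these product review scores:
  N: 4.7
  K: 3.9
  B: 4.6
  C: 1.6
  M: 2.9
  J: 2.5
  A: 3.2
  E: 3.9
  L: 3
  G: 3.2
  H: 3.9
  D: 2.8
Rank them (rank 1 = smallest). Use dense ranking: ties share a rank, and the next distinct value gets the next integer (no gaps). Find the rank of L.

Sorted (ascending): 1.6, 2.5, 2.8, 2.9, 3, 3.2, 3.2, 3.9, 3.9, 3.9, 4.6, 4.7
The 2 values of 3.2 share dense rank 6.
The 3 values of 3.9 share dense rank 7.
Remaining distinct values take the next consecutive integers.
L has value 3 → rank 5.

5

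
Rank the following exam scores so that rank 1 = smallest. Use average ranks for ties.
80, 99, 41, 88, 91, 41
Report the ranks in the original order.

3, 6, 1.5, 4, 5, 1.5

Sorted (ascending): 41, 41, 80, 88, 91, 99
The 2 values of 41 occupy positions 1–2 → average rank (1+2)/2 = 1.5.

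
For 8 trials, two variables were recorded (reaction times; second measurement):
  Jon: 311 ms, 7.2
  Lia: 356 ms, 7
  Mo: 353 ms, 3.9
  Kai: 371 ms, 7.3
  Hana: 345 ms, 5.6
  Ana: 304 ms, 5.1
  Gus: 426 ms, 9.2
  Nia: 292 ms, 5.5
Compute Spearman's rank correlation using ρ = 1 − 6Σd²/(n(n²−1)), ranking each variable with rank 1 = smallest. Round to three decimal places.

0.643

Ranks of variable 1: 3, 6, 5, 7, 4, 2, 8, 1
Ranks of variable 2: 6, 5, 1, 7, 4, 2, 8, 3
d = r₁ − r₂: -3, 1, 4, 0, 0, 0, 0, -2
d²: 9, 1, 16, 0, 0, 0, 0, 4; Σd² = 30
ρ = 1 − 6·30/(8·63) = 1 − 180/504 = 0.643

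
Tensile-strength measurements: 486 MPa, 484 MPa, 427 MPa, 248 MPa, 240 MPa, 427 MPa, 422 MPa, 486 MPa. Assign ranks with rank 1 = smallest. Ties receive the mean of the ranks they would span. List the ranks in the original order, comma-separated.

Sorted (ascending): 240, 248, 422, 427, 427, 484, 486, 486
The 2 values of 427 occupy positions 4–5 → average rank (4+5)/2 = 4.5.
The 2 values of 486 occupy positions 7–8 → average rank (7+8)/2 = 7.5.

7.5, 6, 4.5, 2, 1, 4.5, 3, 7.5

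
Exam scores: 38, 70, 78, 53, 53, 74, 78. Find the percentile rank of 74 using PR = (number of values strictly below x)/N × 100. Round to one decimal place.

N = 7.
Strictly below 74: 4. Equal to 74: 1.
PR = 4/7 × 100 = 57.1

57.1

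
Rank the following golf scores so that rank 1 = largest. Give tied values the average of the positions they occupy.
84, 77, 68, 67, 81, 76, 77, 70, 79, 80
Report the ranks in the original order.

1, 5.5, 9, 10, 2, 7, 5.5, 8, 4, 3

Sorted (descending): 84, 81, 80, 79, 77, 77, 76, 70, 68, 67
The 2 values of 77 occupy positions 5–6 → average rank (5+6)/2 = 5.5.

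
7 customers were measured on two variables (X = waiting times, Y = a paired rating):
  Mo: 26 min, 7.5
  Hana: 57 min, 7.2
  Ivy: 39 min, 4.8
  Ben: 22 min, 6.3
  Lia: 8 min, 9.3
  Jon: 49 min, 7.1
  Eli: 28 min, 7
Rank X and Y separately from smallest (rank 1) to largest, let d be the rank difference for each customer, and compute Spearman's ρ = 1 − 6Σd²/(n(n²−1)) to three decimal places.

-0.250

Ranks of variable 1: 3, 7, 5, 2, 1, 6, 4
Ranks of variable 2: 6, 5, 1, 2, 7, 4, 3
d = r₁ − r₂: -3, 2, 4, 0, -6, 2, 1
d²: 9, 4, 16, 0, 36, 4, 1; Σd² = 70
ρ = 1 − 6·70/(7·48) = 1 − 420/336 = -0.250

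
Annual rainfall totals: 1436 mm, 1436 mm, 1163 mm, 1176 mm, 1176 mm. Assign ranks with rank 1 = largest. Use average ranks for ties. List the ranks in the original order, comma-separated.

1.5, 1.5, 5, 3.5, 3.5

Sorted (descending): 1436, 1436, 1176, 1176, 1163
The 2 values of 1436 occupy positions 1–2 → average rank (1+2)/2 = 1.5.
The 2 values of 1176 occupy positions 3–4 → average rank (3+4)/2 = 3.5.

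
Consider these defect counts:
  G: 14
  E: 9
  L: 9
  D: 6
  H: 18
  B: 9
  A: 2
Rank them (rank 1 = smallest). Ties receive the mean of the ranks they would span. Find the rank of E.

Sorted (ascending): 2, 6, 9, 9, 9, 14, 18
The 3 values of 9 occupy positions 3–5 → average rank 4.
E has value 9 → rank 4.

4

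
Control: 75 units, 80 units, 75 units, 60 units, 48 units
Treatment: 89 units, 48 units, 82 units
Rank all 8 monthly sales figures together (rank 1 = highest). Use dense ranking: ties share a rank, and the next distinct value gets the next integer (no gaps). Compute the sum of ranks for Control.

22

Sorted (descending): 89, 82, 80, 75, 75, 60, 48, 48
The 2 values of 75 share dense rank 4.
The 2 values of 48 share dense rank 6.
Remaining distinct values take the next consecutive integers.
Control values → pooled ranks: 75→4, 80→3, 75→4, 60→5, 48→6
Rank sum = 4 + 3 + 4 + 5 + 6 = 22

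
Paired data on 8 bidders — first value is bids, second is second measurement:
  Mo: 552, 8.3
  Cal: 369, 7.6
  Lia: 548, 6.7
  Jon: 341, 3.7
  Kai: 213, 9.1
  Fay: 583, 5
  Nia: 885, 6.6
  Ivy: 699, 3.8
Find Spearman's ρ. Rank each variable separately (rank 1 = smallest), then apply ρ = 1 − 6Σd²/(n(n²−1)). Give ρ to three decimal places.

-0.357

Ranks of variable 1: 5, 3, 4, 2, 1, 6, 8, 7
Ranks of variable 2: 7, 6, 5, 1, 8, 3, 4, 2
d = r₁ − r₂: -2, -3, -1, 1, -7, 3, 4, 5
d²: 4, 9, 1, 1, 49, 9, 16, 25; Σd² = 114
ρ = 1 − 6·114/(8·63) = 1 − 684/504 = -0.357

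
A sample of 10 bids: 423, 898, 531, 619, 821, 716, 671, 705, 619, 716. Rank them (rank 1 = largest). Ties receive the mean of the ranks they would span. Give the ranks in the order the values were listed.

Sorted (descending): 898, 821, 716, 716, 705, 671, 619, 619, 531, 423
The 2 values of 716 occupy positions 3–4 → average rank (3+4)/2 = 3.5.
The 2 values of 619 occupy positions 7–8 → average rank (7+8)/2 = 7.5.

10, 1, 9, 7.5, 2, 3.5, 6, 5, 7.5, 3.5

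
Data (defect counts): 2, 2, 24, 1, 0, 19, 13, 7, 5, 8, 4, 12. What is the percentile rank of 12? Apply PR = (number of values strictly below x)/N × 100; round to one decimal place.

66.7

N = 12.
Strictly below 12: 8. Equal to 12: 1.
PR = 8/12 × 100 = 66.7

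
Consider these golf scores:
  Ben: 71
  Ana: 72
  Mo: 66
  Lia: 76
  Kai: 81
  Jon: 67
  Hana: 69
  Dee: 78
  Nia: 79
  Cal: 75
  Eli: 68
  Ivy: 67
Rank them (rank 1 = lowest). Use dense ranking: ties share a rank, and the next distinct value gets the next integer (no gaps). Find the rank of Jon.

Sorted (ascending): 66, 67, 67, 68, 69, 71, 72, 75, 76, 78, 79, 81
The 2 values of 67 share dense rank 2.
Remaining distinct values take the next consecutive integers.
Jon has value 67 → rank 2.

2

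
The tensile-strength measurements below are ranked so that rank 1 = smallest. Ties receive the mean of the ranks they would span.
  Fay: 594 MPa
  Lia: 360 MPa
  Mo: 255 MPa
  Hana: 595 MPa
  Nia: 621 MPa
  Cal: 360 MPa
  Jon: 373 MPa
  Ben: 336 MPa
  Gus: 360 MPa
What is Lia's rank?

Sorted (ascending): 255, 336, 360, 360, 360, 373, 594, 595, 621
The 3 values of 360 occupy positions 3–5 → average rank 4.
Lia has value 360 MPa → rank 4.

4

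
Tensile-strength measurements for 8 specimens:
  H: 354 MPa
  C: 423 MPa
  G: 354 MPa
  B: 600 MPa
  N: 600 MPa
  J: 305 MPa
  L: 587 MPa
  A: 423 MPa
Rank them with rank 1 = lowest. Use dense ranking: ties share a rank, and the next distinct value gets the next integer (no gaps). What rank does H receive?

2

Sorted (ascending): 305, 354, 354, 423, 423, 587, 600, 600
The 2 values of 354 share dense rank 2.
The 2 values of 423 share dense rank 3.
The 2 values of 600 share dense rank 5.
Remaining distinct values take the next consecutive integers.
H has value 354 MPa → rank 2.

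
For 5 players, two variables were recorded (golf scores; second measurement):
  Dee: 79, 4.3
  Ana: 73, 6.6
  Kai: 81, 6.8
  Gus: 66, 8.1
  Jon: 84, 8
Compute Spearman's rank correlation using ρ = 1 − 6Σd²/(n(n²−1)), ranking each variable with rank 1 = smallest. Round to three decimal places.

-0.100

Ranks of variable 1: 3, 2, 4, 1, 5
Ranks of variable 2: 1, 2, 3, 5, 4
d = r₁ − r₂: 2, 0, 1, -4, 1
d²: 4, 0, 1, 16, 1; Σd² = 22
ρ = 1 − 6·22/(5·24) = 1 − 132/120 = -0.100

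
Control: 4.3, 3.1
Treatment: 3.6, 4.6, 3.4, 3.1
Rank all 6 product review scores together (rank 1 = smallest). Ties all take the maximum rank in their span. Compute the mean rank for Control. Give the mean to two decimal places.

Sorted (ascending): 3.1, 3.1, 3.4, 3.6, 4.3, 4.6
The 2 values of 3.1 occupy positions 1–2 → each gets rank 2.
Control values → pooled ranks: 4.3→5, 3.1→2
Mean rank = (5 + 2) / 2 = 3.50

3.50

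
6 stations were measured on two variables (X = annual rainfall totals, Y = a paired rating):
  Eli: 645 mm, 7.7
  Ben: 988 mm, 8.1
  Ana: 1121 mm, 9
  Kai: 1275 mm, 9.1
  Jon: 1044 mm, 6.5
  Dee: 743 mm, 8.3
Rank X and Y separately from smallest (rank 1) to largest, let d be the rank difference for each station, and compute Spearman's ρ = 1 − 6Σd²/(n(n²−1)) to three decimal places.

0.600

Ranks of variable 1: 1, 3, 5, 6, 4, 2
Ranks of variable 2: 2, 3, 5, 6, 1, 4
d = r₁ − r₂: -1, 0, 0, 0, 3, -2
d²: 1, 0, 0, 0, 9, 4; Σd² = 14
ρ = 1 − 6·14/(6·35) = 1 − 84/210 = 0.600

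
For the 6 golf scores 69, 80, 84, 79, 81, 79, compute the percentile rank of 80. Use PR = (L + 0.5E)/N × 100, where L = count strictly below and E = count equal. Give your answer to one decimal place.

58.3

N = 6.
Strictly below 80: 3. Equal to 80: 1.
PR = (3 + 0.5·1)/6 × 100 = 58.3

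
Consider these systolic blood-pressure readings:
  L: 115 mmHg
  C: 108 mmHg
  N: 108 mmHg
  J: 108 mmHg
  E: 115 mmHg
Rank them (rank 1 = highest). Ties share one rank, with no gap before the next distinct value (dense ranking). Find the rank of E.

Sorted (descending): 115, 115, 108, 108, 108
The 2 values of 115 share dense rank 1.
The 3 values of 108 share dense rank 2.
E has value 115 mmHg → rank 1.

1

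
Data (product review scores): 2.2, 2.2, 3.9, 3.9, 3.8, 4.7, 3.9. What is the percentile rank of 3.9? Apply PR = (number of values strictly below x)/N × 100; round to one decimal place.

N = 7.
Strictly below 3.9: 3. Equal to 3.9: 3.
PR = 3/7 × 100 = 42.9

42.9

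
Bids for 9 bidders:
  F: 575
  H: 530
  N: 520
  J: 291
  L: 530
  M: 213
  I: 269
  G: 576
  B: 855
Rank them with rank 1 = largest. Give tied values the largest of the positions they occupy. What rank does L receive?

Sorted (descending): 855, 576, 575, 530, 530, 520, 291, 269, 213
The 2 values of 530 occupy positions 4–5 → each gets rank 5.
L has value 530 → rank 5.

5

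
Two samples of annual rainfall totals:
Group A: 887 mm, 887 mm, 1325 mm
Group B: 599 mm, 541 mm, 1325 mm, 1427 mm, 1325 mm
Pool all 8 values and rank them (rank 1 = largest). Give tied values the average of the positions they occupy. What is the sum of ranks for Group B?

Sorted (descending): 1427, 1325, 1325, 1325, 887, 887, 599, 541
The 3 values of 1325 occupy positions 2–4 → average rank 3.
The 2 values of 887 occupy positions 5–6 → average rank (5+6)/2 = 5.5.
Group B values → pooled ranks: 599→7, 541→8, 1325→3, 1427→1, 1325→3
Rank sum = 7 + 8 + 3 + 1 + 3 = 22

22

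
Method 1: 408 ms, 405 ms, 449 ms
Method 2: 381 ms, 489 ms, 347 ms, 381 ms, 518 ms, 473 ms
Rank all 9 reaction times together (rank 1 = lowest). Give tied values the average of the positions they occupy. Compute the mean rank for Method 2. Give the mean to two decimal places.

Sorted (ascending): 347, 381, 381, 405, 408, 449, 473, 489, 518
The 2 values of 381 occupy positions 2–3 → average rank (2+3)/2 = 2.5.
Method 2 values → pooled ranks: 381→2.5, 489→8, 347→1, 381→2.5, 518→9, 473→7
Mean rank = (2.5 + 8 + 1 + 2.5 + 9 + 7) / 6 = 5.00

5.00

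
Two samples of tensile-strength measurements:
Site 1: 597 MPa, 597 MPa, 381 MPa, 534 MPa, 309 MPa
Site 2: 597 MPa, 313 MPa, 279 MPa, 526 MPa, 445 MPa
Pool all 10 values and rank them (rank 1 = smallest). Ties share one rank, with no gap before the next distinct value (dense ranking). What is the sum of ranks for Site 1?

Sorted (ascending): 279, 309, 313, 381, 445, 526, 534, 597, 597, 597
The 3 values of 597 share dense rank 8.
Remaining distinct values take the next consecutive integers.
Site 1 values → pooled ranks: 597→8, 597→8, 381→4, 534→7, 309→2
Rank sum = 8 + 8 + 4 + 7 + 2 = 29

29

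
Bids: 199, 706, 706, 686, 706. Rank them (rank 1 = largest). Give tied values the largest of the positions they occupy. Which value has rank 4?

Sorted (descending): 706, 706, 706, 686, 199
The 3 values of 706 occupy positions 1–3 → each gets rank 3.
Rank 4 → value 686.

686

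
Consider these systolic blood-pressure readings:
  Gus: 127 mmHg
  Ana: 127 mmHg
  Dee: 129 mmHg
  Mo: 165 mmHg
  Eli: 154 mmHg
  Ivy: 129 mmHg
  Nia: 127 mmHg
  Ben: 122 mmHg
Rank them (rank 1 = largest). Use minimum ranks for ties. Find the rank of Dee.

Sorted (descending): 165, 154, 129, 129, 127, 127, 127, 122
The 2 values of 129 occupy positions 3–4 → each gets rank 3.
The 3 values of 127 occupy positions 5–7 → each gets rank 5.
Dee has value 129 mmHg → rank 3.

3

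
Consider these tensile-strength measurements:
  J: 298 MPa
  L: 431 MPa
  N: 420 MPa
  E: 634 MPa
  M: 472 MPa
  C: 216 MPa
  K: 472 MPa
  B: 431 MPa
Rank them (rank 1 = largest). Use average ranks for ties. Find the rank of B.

4.5

Sorted (descending): 634, 472, 472, 431, 431, 420, 298, 216
The 2 values of 472 occupy positions 2–3 → average rank (2+3)/2 = 2.5.
The 2 values of 431 occupy positions 4–5 → average rank (4+5)/2 = 4.5.
B has value 431 MPa → rank 4.5.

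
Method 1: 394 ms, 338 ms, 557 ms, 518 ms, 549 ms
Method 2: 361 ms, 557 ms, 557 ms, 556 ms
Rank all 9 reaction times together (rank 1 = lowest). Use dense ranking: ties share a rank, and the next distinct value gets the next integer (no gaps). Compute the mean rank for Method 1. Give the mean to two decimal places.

4.00

Sorted (ascending): 338, 361, 394, 518, 549, 556, 557, 557, 557
The 3 values of 557 share dense rank 7.
Remaining distinct values take the next consecutive integers.
Method 1 values → pooled ranks: 394→3, 338→1, 557→7, 518→4, 549→5
Mean rank = (3 + 1 + 7 + 4 + 5) / 5 = 4.00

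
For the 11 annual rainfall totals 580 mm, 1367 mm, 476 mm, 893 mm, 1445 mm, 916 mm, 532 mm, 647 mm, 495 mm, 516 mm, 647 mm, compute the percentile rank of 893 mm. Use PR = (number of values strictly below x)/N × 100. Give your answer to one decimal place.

N = 11.
Strictly below 893: 7. Equal to 893: 1.
PR = 7/11 × 100 = 63.6

63.6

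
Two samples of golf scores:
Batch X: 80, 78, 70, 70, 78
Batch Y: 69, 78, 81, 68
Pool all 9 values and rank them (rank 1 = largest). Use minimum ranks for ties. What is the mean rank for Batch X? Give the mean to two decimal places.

Sorted (descending): 81, 80, 78, 78, 78, 70, 70, 69, 68
The 3 values of 78 occupy positions 3–5 → each gets rank 3.
The 2 values of 70 occupy positions 6–7 → each gets rank 6.
Batch X values → pooled ranks: 80→2, 78→3, 70→6, 70→6, 78→3
Mean rank = (2 + 3 + 6 + 6 + 3) / 5 = 4.00

4.00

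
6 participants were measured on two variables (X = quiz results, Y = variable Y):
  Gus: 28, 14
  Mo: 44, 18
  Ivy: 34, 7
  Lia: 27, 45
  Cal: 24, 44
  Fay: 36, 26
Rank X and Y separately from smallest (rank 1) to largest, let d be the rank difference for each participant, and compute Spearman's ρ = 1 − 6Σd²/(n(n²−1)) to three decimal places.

Ranks of variable 1: 3, 6, 4, 2, 1, 5
Ranks of variable 2: 2, 3, 1, 6, 5, 4
d = r₁ − r₂: 1, 3, 3, -4, -4, 1
d²: 1, 9, 9, 16, 16, 1; Σd² = 52
ρ = 1 − 6·52/(6·35) = 1 − 312/210 = -0.486

-0.486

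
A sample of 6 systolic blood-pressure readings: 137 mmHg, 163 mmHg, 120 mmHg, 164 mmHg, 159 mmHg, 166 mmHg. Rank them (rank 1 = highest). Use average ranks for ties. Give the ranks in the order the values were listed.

Sorted (descending): 166, 164, 163, 159, 137, 120
No ties — each value takes its position as its rank.

5, 3, 6, 2, 4, 1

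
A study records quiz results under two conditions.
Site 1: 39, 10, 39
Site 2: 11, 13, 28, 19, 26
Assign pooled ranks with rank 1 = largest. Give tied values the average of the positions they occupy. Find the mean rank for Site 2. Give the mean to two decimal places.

5.00

Sorted (descending): 39, 39, 28, 26, 19, 13, 11, 10
The 2 values of 39 occupy positions 1–2 → average rank (1+2)/2 = 1.5.
Site 2 values → pooled ranks: 11→7, 13→6, 28→3, 19→5, 26→4
Mean rank = (7 + 6 + 3 + 5 + 4) / 5 = 5.00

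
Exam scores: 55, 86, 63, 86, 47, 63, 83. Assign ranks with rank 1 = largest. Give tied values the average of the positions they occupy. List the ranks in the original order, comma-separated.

Sorted (descending): 86, 86, 83, 63, 63, 55, 47
The 2 values of 86 occupy positions 1–2 → average rank (1+2)/2 = 1.5.
The 2 values of 63 occupy positions 4–5 → average rank (4+5)/2 = 4.5.

6, 1.5, 4.5, 1.5, 7, 4.5, 3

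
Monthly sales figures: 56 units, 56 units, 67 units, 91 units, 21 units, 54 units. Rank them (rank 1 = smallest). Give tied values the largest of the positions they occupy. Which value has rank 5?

Sorted (ascending): 21, 54, 56, 56, 67, 91
The 2 values of 56 occupy positions 3–4 → each gets rank 4.
Rank 5 → value 67.

67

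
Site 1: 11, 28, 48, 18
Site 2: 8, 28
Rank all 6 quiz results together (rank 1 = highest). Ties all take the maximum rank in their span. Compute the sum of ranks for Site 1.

Sorted (descending): 48, 28, 28, 18, 11, 8
The 2 values of 28 occupy positions 2–3 → each gets rank 3.
Site 1 values → pooled ranks: 11→5, 28→3, 48→1, 18→4
Rank sum = 5 + 3 + 1 + 4 = 13

13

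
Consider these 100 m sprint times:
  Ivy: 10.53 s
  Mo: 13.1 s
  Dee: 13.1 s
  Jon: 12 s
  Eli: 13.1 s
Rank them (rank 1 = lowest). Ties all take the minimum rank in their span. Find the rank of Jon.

Sorted (ascending): 10.53, 12, 13.1, 13.1, 13.1
The 3 values of 13.1 occupy positions 3–5 → each gets rank 3.
Jon has value 12 s → rank 2.

2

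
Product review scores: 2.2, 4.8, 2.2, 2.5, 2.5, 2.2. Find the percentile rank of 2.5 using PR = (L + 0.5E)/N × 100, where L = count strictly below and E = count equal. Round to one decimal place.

N = 6.
Strictly below 2.5: 3. Equal to 2.5: 2.
PR = (3 + 0.5·2)/6 × 100 = 66.7

66.7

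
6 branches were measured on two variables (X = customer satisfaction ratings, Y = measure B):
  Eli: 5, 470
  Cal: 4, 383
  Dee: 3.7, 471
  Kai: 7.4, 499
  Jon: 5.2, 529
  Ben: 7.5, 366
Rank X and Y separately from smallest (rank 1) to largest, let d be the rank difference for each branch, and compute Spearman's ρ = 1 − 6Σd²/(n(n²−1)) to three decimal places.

Ranks of variable 1: 3, 2, 1, 5, 4, 6
Ranks of variable 2: 3, 2, 4, 5, 6, 1
d = r₁ − r₂: 0, 0, -3, 0, -2, 5
d²: 0, 0, 9, 0, 4, 25; Σd² = 38
ρ = 1 − 6·38/(6·35) = 1 − 228/210 = -0.086

-0.086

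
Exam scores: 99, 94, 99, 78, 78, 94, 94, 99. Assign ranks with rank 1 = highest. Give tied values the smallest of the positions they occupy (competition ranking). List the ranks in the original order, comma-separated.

1, 4, 1, 7, 7, 4, 4, 1

Sorted (descending): 99, 99, 99, 94, 94, 94, 78, 78
The 3 values of 99 occupy positions 1–3 → each gets rank 1.
The 3 values of 94 occupy positions 4–6 → each gets rank 4.
The 2 values of 78 occupy positions 7–8 → each gets rank 7.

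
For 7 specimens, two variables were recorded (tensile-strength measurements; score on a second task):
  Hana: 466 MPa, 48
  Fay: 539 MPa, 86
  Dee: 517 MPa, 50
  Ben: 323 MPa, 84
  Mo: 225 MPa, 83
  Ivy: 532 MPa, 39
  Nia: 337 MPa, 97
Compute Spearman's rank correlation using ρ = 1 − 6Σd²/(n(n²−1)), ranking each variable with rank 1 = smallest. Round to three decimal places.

Ranks of variable 1: 4, 7, 5, 2, 1, 6, 3
Ranks of variable 2: 2, 6, 3, 5, 4, 1, 7
d = r₁ − r₂: 2, 1, 2, -3, -3, 5, -4
d²: 4, 1, 4, 9, 9, 25, 16; Σd² = 68
ρ = 1 − 6·68/(7·48) = 1 − 408/336 = -0.214

-0.214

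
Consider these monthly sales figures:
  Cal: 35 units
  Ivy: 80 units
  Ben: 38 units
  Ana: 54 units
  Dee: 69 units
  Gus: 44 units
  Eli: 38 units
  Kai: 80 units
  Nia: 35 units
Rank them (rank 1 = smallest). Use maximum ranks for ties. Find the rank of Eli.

4

Sorted (ascending): 35, 35, 38, 38, 44, 54, 69, 80, 80
The 2 values of 35 occupy positions 1–2 → each gets rank 2.
The 2 values of 38 occupy positions 3–4 → each gets rank 4.
The 2 values of 80 occupy positions 8–9 → each gets rank 9.
Eli has value 38 units → rank 4.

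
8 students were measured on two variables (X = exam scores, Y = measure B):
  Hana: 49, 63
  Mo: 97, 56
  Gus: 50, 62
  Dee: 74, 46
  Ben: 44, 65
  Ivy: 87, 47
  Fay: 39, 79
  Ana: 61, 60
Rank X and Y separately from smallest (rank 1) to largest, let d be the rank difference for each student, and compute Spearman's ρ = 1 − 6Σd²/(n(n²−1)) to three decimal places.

-0.905

Ranks of variable 1: 3, 8, 4, 6, 2, 7, 1, 5
Ranks of variable 2: 6, 3, 5, 1, 7, 2, 8, 4
d = r₁ − r₂: -3, 5, -1, 5, -5, 5, -7, 1
d²: 9, 25, 1, 25, 25, 25, 49, 1; Σd² = 160
ρ = 1 − 6·160/(8·63) = 1 − 960/504 = -0.905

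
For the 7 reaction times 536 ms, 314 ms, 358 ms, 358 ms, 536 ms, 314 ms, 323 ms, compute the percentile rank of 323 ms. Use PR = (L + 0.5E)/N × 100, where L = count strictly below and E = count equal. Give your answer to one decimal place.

35.7

N = 7.
Strictly below 323: 2. Equal to 323: 1.
PR = (2 + 0.5·1)/7 × 100 = 35.7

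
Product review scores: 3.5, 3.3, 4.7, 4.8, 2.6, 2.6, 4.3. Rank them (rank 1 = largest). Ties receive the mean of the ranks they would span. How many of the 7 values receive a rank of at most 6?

5

Sorted (descending): 4.8, 4.7, 4.3, 3.5, 3.3, 2.6, 2.6
The 2 values of 2.6 occupy positions 6–7 → average rank (6+7)/2 = 6.5.
Ranks ≤ 6: {1, 2, 3, 4, 5} → 5 values.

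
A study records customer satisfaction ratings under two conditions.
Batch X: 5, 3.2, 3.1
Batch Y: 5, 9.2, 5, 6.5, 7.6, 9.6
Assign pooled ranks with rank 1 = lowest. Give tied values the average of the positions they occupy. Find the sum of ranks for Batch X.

7

Sorted (ascending): 3.1, 3.2, 5, 5, 5, 6.5, 7.6, 9.2, 9.6
The 3 values of 5 occupy positions 3–5 → average rank 4.
Batch X values → pooled ranks: 5→4, 3.2→2, 3.1→1
Rank sum = 4 + 2 + 1 = 7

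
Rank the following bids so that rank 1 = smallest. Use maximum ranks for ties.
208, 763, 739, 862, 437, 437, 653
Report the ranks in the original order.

Sorted (ascending): 208, 437, 437, 653, 739, 763, 862
The 2 values of 437 occupy positions 2–3 → each gets rank 3.

1, 6, 5, 7, 3, 3, 4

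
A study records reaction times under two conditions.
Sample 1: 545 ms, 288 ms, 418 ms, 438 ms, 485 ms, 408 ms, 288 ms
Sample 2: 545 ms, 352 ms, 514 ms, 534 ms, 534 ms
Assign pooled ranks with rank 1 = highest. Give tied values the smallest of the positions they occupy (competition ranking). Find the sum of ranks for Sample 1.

Sorted (descending): 545, 545, 534, 534, 514, 485, 438, 418, 408, 352, 288, 288
The 2 values of 545 occupy positions 1–2 → each gets rank 1.
The 2 values of 534 occupy positions 3–4 → each gets rank 3.
The 2 values of 288 occupy positions 11–12 → each gets rank 11.
Sample 1 values → pooled ranks: 545→1, 288→11, 418→8, 438→7, 485→6, 408→9, 288→11
Rank sum = 1 + 11 + 8 + 7 + 6 + 9 + 11 = 53

53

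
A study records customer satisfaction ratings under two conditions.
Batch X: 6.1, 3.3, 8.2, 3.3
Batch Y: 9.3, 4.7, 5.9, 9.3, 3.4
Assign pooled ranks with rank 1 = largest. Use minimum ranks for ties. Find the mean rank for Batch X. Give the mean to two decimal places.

5.75

Sorted (descending): 9.3, 9.3, 8.2, 6.1, 5.9, 4.7, 3.4, 3.3, 3.3
The 2 values of 9.3 occupy positions 1–2 → each gets rank 1.
The 2 values of 3.3 occupy positions 8–9 → each gets rank 8.
Batch X values → pooled ranks: 6.1→4, 3.3→8, 8.2→3, 3.3→8
Mean rank = (4 + 8 + 3 + 8) / 4 = 5.75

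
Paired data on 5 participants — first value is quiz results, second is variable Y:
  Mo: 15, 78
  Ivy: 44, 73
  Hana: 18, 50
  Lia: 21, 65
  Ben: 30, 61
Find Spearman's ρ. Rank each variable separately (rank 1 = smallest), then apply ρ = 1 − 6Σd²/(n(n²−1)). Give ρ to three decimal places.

-0.100

Ranks of variable 1: 1, 5, 2, 3, 4
Ranks of variable 2: 5, 4, 1, 3, 2
d = r₁ − r₂: -4, 1, 1, 0, 2
d²: 16, 1, 1, 0, 4; Σd² = 22
ρ = 1 − 6·22/(5·24) = 1 − 132/120 = -0.100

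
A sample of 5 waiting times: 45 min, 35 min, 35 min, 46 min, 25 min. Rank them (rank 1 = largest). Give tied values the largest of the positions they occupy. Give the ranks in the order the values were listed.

Sorted (descending): 46, 45, 35, 35, 25
The 2 values of 35 occupy positions 3–4 → each gets rank 4.

2, 4, 4, 1, 5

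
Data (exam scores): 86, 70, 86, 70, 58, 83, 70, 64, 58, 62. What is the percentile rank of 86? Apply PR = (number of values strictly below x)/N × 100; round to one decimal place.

N = 10.
Strictly below 86: 8. Equal to 86: 2.
PR = 8/10 × 100 = 80.0

80.0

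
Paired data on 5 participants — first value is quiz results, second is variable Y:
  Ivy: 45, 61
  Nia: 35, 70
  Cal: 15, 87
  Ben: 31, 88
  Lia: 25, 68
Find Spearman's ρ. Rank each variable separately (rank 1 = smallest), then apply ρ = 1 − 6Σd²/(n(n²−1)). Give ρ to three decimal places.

Ranks of variable 1: 5, 4, 1, 3, 2
Ranks of variable 2: 1, 3, 4, 5, 2
d = r₁ − r₂: 4, 1, -3, -2, 0
d²: 16, 1, 9, 4, 0; Σd² = 30
ρ = 1 − 6·30/(5·24) = 1 − 180/120 = -0.500

-0.500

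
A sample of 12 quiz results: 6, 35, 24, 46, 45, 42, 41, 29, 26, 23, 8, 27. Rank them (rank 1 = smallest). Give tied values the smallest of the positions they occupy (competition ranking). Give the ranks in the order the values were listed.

1, 8, 4, 12, 11, 10, 9, 7, 5, 3, 2, 6

Sorted (ascending): 6, 8, 23, 24, 26, 27, 29, 35, 41, 42, 45, 46
No ties — each value takes its position as its rank.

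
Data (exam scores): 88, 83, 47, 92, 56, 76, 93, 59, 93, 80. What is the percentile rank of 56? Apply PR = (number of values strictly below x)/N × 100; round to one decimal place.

N = 10.
Strictly below 56: 1. Equal to 56: 1.
PR = 1/10 × 100 = 10.0

10.0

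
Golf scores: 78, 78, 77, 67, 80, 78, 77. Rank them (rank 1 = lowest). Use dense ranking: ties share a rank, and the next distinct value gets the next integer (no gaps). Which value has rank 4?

80

Sorted (ascending): 67, 77, 77, 78, 78, 78, 80
The 2 values of 77 share dense rank 2.
The 3 values of 78 share dense rank 3.
Remaining distinct values take the next consecutive integers.
Rank 4 → value 80.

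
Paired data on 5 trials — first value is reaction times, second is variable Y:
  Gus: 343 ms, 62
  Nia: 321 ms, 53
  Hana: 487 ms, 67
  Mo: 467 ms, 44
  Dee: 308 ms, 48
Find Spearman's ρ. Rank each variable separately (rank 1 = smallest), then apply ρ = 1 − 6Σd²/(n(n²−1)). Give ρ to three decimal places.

0.400

Ranks of variable 1: 3, 2, 5, 4, 1
Ranks of variable 2: 4, 3, 5, 1, 2
d = r₁ − r₂: -1, -1, 0, 3, -1
d²: 1, 1, 0, 9, 1; Σd² = 12
ρ = 1 − 6·12/(5·24) = 1 − 72/120 = 0.400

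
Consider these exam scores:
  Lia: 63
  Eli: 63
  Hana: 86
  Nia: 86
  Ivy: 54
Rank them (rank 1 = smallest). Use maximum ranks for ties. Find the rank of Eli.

Sorted (ascending): 54, 63, 63, 86, 86
The 2 values of 63 occupy positions 2–3 → each gets rank 3.
The 2 values of 86 occupy positions 4–5 → each gets rank 5.
Eli has value 63 → rank 3.

3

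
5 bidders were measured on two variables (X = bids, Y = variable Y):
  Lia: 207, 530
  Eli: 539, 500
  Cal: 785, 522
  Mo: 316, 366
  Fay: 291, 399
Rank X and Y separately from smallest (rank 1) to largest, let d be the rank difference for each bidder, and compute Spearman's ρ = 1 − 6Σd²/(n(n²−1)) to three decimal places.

-0.100

Ranks of variable 1: 1, 4, 5, 3, 2
Ranks of variable 2: 5, 3, 4, 1, 2
d = r₁ − r₂: -4, 1, 1, 2, 0
d²: 16, 1, 1, 4, 0; Σd² = 22
ρ = 1 − 6·22/(5·24) = 1 − 132/120 = -0.100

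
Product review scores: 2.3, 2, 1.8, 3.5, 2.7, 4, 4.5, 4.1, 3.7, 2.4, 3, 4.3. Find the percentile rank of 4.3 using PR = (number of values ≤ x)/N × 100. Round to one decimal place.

91.7

N = 12.
Strictly below 4.3: 10. Equal to 4.3: 1.
PR = 11/12 × 100 = 91.7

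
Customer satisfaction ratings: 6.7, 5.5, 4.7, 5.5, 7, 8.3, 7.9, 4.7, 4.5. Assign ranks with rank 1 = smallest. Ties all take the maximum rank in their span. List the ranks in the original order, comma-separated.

Sorted (ascending): 4.5, 4.7, 4.7, 5.5, 5.5, 6.7, 7, 7.9, 8.3
The 2 values of 4.7 occupy positions 2–3 → each gets rank 3.
The 2 values of 5.5 occupy positions 4–5 → each gets rank 5.

6, 5, 3, 5, 7, 9, 8, 3, 1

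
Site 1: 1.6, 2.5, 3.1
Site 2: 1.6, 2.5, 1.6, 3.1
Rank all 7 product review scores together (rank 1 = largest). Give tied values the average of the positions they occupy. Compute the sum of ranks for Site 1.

11

Sorted (descending): 3.1, 3.1, 2.5, 2.5, 1.6, 1.6, 1.6
The 2 values of 3.1 occupy positions 1–2 → average rank (1+2)/2 = 1.5.
The 2 values of 2.5 occupy positions 3–4 → average rank (3+4)/2 = 3.5.
The 3 values of 1.6 occupy positions 5–7 → average rank 6.
Site 1 values → pooled ranks: 1.6→6, 2.5→3.5, 3.1→1.5
Rank sum = 6 + 3.5 + 1.5 = 11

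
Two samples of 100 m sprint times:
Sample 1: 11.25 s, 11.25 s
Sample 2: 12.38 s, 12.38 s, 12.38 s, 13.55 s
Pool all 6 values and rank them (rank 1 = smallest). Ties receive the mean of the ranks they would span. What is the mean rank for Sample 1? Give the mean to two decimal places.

1.50

Sorted (ascending): 11.25, 11.25, 12.38, 12.38, 12.38, 13.55
The 2 values of 11.25 occupy positions 1–2 → average rank (1+2)/2 = 1.5.
The 3 values of 12.38 occupy positions 3–5 → average rank 4.
Sample 1 values → pooled ranks: 11.25→1.5, 11.25→1.5
Mean rank = (1.5 + 1.5) / 2 = 1.50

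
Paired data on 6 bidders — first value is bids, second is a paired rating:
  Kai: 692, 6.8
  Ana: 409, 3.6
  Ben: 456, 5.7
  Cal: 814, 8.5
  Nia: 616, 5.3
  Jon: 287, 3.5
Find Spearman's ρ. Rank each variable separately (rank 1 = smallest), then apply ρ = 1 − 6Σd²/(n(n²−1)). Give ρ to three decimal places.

0.943

Ranks of variable 1: 5, 2, 3, 6, 4, 1
Ranks of variable 2: 5, 2, 4, 6, 3, 1
d = r₁ − r₂: 0, 0, -1, 0, 1, 0
d²: 0, 0, 1, 0, 1, 0; Σd² = 2
ρ = 1 − 6·2/(6·35) = 1 − 12/210 = 0.943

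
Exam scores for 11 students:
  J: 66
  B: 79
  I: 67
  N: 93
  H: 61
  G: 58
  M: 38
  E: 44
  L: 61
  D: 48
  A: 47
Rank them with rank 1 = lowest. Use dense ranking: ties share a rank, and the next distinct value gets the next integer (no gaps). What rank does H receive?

Sorted (ascending): 38, 44, 47, 48, 58, 61, 61, 66, 67, 79, 93
The 2 values of 61 share dense rank 6.
Remaining distinct values take the next consecutive integers.
H has value 61 → rank 6.

6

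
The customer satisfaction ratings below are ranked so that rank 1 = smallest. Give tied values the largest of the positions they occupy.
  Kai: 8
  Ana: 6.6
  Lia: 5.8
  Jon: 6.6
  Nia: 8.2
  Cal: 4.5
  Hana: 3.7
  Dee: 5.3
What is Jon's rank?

6

Sorted (ascending): 3.7, 4.5, 5.3, 5.8, 6.6, 6.6, 8, 8.2
The 2 values of 6.6 occupy positions 5–6 → each gets rank 6.
Jon has value 6.6 → rank 6.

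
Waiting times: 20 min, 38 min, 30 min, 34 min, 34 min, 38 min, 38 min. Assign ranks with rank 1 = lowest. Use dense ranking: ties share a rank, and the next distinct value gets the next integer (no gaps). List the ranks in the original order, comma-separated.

Sorted (ascending): 20, 30, 34, 34, 38, 38, 38
The 2 values of 34 share dense rank 3.
The 3 values of 38 share dense rank 4.
Remaining distinct values take the next consecutive integers.

1, 4, 2, 3, 3, 4, 4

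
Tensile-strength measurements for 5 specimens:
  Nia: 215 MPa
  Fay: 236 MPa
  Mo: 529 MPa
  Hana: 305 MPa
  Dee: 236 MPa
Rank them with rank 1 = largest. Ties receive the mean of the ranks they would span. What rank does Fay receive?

3.5

Sorted (descending): 529, 305, 236, 236, 215
The 2 values of 236 occupy positions 3–4 → average rank (3+4)/2 = 3.5.
Fay has value 236 MPa → rank 3.5.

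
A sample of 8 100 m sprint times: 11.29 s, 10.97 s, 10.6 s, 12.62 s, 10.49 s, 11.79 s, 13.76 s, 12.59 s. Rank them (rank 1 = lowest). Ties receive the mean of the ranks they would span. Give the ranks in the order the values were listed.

4, 3, 2, 7, 1, 5, 8, 6

Sorted (ascending): 10.49, 10.6, 10.97, 11.29, 11.79, 12.59, 12.62, 13.76
No ties — each value takes its position as its rank.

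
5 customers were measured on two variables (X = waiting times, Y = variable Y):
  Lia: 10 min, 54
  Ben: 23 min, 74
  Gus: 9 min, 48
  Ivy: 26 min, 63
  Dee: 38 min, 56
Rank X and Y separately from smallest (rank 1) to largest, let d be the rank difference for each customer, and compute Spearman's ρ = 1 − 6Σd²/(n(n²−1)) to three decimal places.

Ranks of variable 1: 2, 3, 1, 4, 5
Ranks of variable 2: 2, 5, 1, 4, 3
d = r₁ − r₂: 0, -2, 0, 0, 2
d²: 0, 4, 0, 0, 4; Σd² = 8
ρ = 1 − 6·8/(5·24) = 1 − 48/120 = 0.600

0.600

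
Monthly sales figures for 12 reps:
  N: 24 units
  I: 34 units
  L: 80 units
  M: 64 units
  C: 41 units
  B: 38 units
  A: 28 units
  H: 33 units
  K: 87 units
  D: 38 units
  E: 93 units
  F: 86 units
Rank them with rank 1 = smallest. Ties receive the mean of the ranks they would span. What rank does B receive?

5.5

Sorted (ascending): 24, 28, 33, 34, 38, 38, 41, 64, 80, 86, 87, 93
The 2 values of 38 occupy positions 5–6 → average rank (5+6)/2 = 5.5.
B has value 38 units → rank 5.5.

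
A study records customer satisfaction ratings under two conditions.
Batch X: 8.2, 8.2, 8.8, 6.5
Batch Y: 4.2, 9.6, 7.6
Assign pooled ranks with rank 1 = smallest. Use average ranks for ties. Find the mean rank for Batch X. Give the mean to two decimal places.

Sorted (ascending): 4.2, 6.5, 7.6, 8.2, 8.2, 8.8, 9.6
The 2 values of 8.2 occupy positions 4–5 → average rank (4+5)/2 = 4.5.
Batch X values → pooled ranks: 8.2→4.5, 8.2→4.5, 8.8→6, 6.5→2
Mean rank = (4.5 + 4.5 + 6 + 2) / 4 = 4.25

4.25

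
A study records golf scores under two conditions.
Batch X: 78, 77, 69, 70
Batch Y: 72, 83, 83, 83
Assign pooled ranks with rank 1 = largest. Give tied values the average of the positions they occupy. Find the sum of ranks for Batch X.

Sorted (descending): 83, 83, 83, 78, 77, 72, 70, 69
The 3 values of 83 occupy positions 1–3 → average rank 2.
Batch X values → pooled ranks: 78→4, 77→5, 69→8, 70→7
Rank sum = 4 + 5 + 8 + 7 = 24

24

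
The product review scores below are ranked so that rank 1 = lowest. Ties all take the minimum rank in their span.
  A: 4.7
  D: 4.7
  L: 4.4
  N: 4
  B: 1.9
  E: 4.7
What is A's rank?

4

Sorted (ascending): 1.9, 4, 4.4, 4.7, 4.7, 4.7
The 3 values of 4.7 occupy positions 4–6 → each gets rank 4.
A has value 4.7 → rank 4.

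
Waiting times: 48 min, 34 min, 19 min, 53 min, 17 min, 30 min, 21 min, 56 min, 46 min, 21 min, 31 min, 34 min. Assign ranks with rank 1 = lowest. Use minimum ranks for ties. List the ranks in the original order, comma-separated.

10, 7, 2, 11, 1, 5, 3, 12, 9, 3, 6, 7

Sorted (ascending): 17, 19, 21, 21, 30, 31, 34, 34, 46, 48, 53, 56
The 2 values of 21 occupy positions 3–4 → each gets rank 3.
The 2 values of 34 occupy positions 7–8 → each gets rank 7.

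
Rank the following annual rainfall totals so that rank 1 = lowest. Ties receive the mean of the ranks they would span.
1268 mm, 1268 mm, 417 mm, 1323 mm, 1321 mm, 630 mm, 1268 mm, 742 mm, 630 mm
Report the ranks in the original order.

Sorted (ascending): 417, 630, 630, 742, 1268, 1268, 1268, 1321, 1323
The 2 values of 630 occupy positions 2–3 → average rank (2+3)/2 = 2.5.
The 3 values of 1268 occupy positions 5–7 → average rank 6.

6, 6, 1, 9, 8, 2.5, 6, 4, 2.5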